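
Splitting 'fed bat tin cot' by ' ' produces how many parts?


Splitting by ' ' breaks the string at each occurrence of the separator.
Text: 'fed bat tin cot'
Parts after split:
  Part 1: 'fed'
  Part 2: 'bat'
  Part 3: 'tin'
  Part 4: 'cot'
Total parts: 4

4


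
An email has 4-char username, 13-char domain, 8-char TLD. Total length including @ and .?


An email address has format: username@domain.tld
Username length: 4
'@' character: 1
Domain length: 13
'.' character: 1
TLD length: 8
Total = 4 + 1 + 13 + 1 + 8 = 27

27


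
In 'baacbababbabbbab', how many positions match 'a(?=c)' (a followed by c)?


Lookahead 'a(?=c)' matches 'a' only when followed by 'c'.
String: 'baacbababbabbbab'
Checking each position where char is 'a':
  pos 1: 'a' -> no (next='a')
  pos 2: 'a' -> MATCH (next='c')
  pos 5: 'a' -> no (next='b')
  pos 7: 'a' -> no (next='b')
  pos 10: 'a' -> no (next='b')
  pos 14: 'a' -> no (next='b')
Matching positions: [2]
Count: 1

1


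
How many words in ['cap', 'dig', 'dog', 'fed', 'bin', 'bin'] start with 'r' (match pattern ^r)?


Pattern ^r anchors to start of word. Check which words begin with 'r':
  'cap' -> no
  'dig' -> no
  'dog' -> no
  'fed' -> no
  'bin' -> no
  'bin' -> no
Matching words: []
Count: 0

0


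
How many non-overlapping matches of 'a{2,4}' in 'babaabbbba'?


Pattern 'a{2,4}' matches between 2 and 4 consecutive a's (greedy).
String: 'babaabbbba'
Finding runs of a's and applying greedy matching:
  Run at pos 1: 'a' (length 1)
  Run at pos 3: 'aa' (length 2)
  Run at pos 9: 'a' (length 1)
Matches: ['aa']
Count: 1

1


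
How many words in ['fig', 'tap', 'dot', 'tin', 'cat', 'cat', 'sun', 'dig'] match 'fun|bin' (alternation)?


Alternation 'fun|bin' matches either 'fun' or 'bin'.
Checking each word:
  'fig' -> no
  'tap' -> no
  'dot' -> no
  'tin' -> no
  'cat' -> no
  'cat' -> no
  'sun' -> no
  'dig' -> no
Matches: []
Count: 0

0


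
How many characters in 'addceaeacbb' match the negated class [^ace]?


Negated class [^ace] matches any char NOT in {a, c, e}
Scanning 'addceaeacbb':
  pos 0: 'a' -> no (excluded)
  pos 1: 'd' -> MATCH
  pos 2: 'd' -> MATCH
  pos 3: 'c' -> no (excluded)
  pos 4: 'e' -> no (excluded)
  pos 5: 'a' -> no (excluded)
  pos 6: 'e' -> no (excluded)
  pos 7: 'a' -> no (excluded)
  pos 8: 'c' -> no (excluded)
  pos 9: 'b' -> MATCH
  pos 10: 'b' -> MATCH
Total matches: 4

4


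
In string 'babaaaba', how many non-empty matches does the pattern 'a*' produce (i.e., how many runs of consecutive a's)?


Pattern 'a*' matches zero or more a's. We want non-empty runs of consecutive a's.
String: 'babaaaba'
Walking through the string to find runs of a's:
  Run 1: positions 1-1 -> 'a'
  Run 2: positions 3-5 -> 'aaa'
  Run 3: positions 7-7 -> 'a'
Non-empty runs found: ['a', 'aaa', 'a']
Count: 3

3


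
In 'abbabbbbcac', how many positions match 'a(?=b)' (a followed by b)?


Lookahead 'a(?=b)' matches 'a' only when followed by 'b'.
String: 'abbabbbbcac'
Checking each position where char is 'a':
  pos 0: 'a' -> MATCH (next='b')
  pos 3: 'a' -> MATCH (next='b')
  pos 9: 'a' -> no (next='c')
Matching positions: [0, 3]
Count: 2

2


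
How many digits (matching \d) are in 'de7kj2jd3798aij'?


\d matches any digit 0-9.
Scanning 'de7kj2jd3798aij':
  pos 2: '7' -> DIGIT
  pos 5: '2' -> DIGIT
  pos 8: '3' -> DIGIT
  pos 9: '7' -> DIGIT
  pos 10: '9' -> DIGIT
  pos 11: '8' -> DIGIT
Digits found: ['7', '2', '3', '7', '9', '8']
Total: 6

6


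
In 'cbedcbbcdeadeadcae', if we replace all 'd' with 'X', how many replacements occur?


re.sub('d', 'X', text) replaces every occurrence of 'd' with 'X'.
Text: 'cbedcbbcdeadeadcae'
Scanning for 'd':
  pos 3: 'd' -> replacement #1
  pos 8: 'd' -> replacement #2
  pos 11: 'd' -> replacement #3
  pos 14: 'd' -> replacement #4
Total replacements: 4

4


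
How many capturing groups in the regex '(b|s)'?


To count capturing groups, count each '(' that starts a group.
Pattern: '(b|s)'
Walking through the pattern:
  Position 0: '(' -> group #1
Total capturing groups: 1

1


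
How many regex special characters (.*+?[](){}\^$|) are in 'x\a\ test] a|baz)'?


Regex special characters are: . * + ? [ ] ( ) { } \ ^ $ |
Scanning 'x\a\ test] a|baz)':
  pos 1: '\' -> SPECIAL
  pos 3: '\' -> SPECIAL
  pos 9: ']' -> SPECIAL
  pos 12: '|' -> SPECIAL
  pos 16: ')' -> SPECIAL
Special chars found: ['\\', '\\', ']', '|', ')']
Total: 5

5


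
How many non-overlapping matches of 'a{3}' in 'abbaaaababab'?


Pattern 'a{3}' matches exactly 3 consecutive a's (greedy, non-overlapping).
String: 'abbaaaababab'
Scanning for runs of a's:
  Run at pos 0: 'a' (length 1) -> 0 match(es)
  Run at pos 3: 'aaaa' (length 4) -> 1 match(es)
  Run at pos 8: 'a' (length 1) -> 0 match(es)
  Run at pos 10: 'a' (length 1) -> 0 match(es)
Matches found: ['aaa']
Total: 1

1


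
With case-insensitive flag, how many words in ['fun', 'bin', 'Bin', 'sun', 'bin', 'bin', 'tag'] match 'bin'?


Case-insensitive matching: compare each word's lowercase form to 'bin'.
  'fun' -> lower='fun' -> no
  'bin' -> lower='bin' -> MATCH
  'Bin' -> lower='bin' -> MATCH
  'sun' -> lower='sun' -> no
  'bin' -> lower='bin' -> MATCH
  'bin' -> lower='bin' -> MATCH
  'tag' -> lower='tag' -> no
Matches: ['bin', 'Bin', 'bin', 'bin']
Count: 4

4


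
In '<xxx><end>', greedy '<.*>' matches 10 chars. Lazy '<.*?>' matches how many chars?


Greedy '<.*>' tries to match as MUCH as possible.
Lazy '<.*?>' tries to match as LITTLE as possible.

String: '<xxx><end>'
Greedy '<.*>' starts at first '<' and extends to the LAST '>': '<xxx><end>' (10 chars)
Lazy '<.*?>' starts at first '<' and stops at the FIRST '>': '<xxx>' (5 chars)

5


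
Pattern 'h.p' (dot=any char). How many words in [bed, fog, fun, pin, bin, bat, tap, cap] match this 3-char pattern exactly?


Pattern 'h.p' means: starts with 'h', any single char, ends with 'p'.
Checking each word (must be exactly 3 chars):
  'bed' (len=3): no
  'fog' (len=3): no
  'fun' (len=3): no
  'pin' (len=3): no
  'bin' (len=3): no
  'bat' (len=3): no
  'tap' (len=3): no
  'cap' (len=3): no
Matching words: []
Total: 0

0


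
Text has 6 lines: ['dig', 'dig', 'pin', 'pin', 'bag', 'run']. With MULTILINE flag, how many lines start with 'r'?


With MULTILINE flag, ^ matches the start of each line.
Lines: ['dig', 'dig', 'pin', 'pin', 'bag', 'run']
Checking which lines start with 'r':
  Line 1: 'dig' -> no
  Line 2: 'dig' -> no
  Line 3: 'pin' -> no
  Line 4: 'pin' -> no
  Line 5: 'bag' -> no
  Line 6: 'run' -> MATCH
Matching lines: ['run']
Count: 1

1


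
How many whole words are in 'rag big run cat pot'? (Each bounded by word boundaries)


Word boundaries (\b) mark the start/end of each word.
Text: 'rag big run cat pot'
Splitting by whitespace:
  Word 1: 'rag'
  Word 2: 'big'
  Word 3: 'run'
  Word 4: 'cat'
  Word 5: 'pot'
Total whole words: 5

5


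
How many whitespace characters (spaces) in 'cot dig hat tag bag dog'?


\s matches whitespace characters (spaces, tabs, etc.).
Text: 'cot dig hat tag bag dog'
This text has 6 words separated by spaces.
Number of spaces = number of words - 1 = 6 - 1 = 5

5


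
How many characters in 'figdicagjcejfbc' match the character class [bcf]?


Character class [bcf] matches any of: {b, c, f}
Scanning string 'figdicagjcejfbc' character by character:
  pos 0: 'f' -> MATCH
  pos 1: 'i' -> no
  pos 2: 'g' -> no
  pos 3: 'd' -> no
  pos 4: 'i' -> no
  pos 5: 'c' -> MATCH
  pos 6: 'a' -> no
  pos 7: 'g' -> no
  pos 8: 'j' -> no
  pos 9: 'c' -> MATCH
  pos 10: 'e' -> no
  pos 11: 'j' -> no
  pos 12: 'f' -> MATCH
  pos 13: 'b' -> MATCH
  pos 14: 'c' -> MATCH
Total matches: 6

6


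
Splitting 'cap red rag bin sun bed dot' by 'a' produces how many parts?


Splitting by 'a' breaks the string at each occurrence of the separator.
Text: 'cap red rag bin sun bed dot'
Parts after split:
  Part 1: 'c'
  Part 2: 'p red r'
  Part 3: 'g bin sun bed dot'
Total parts: 3

3


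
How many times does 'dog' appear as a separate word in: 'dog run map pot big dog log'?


Scanning each word for exact match 'dog':
  Word 1: 'dog' -> MATCH
  Word 2: 'run' -> no
  Word 3: 'map' -> no
  Word 4: 'pot' -> no
  Word 5: 'big' -> no
  Word 6: 'dog' -> MATCH
  Word 7: 'log' -> no
Total matches: 2

2


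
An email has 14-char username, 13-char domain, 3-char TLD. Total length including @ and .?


An email address has format: username@domain.tld
Username length: 14
'@' character: 1
Domain length: 13
'.' character: 1
TLD length: 3
Total = 14 + 1 + 13 + 1 + 3 = 32

32


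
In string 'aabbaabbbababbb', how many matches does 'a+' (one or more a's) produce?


Pattern 'a+' matches one or more consecutive a's.
String: 'aabbaabbbababbb'
Scanning for runs of a:
  Match 1: 'aa' (length 2)
  Match 2: 'aa' (length 2)
  Match 3: 'a' (length 1)
  Match 4: 'a' (length 1)
Total matches: 4

4


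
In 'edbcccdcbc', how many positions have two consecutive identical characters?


Looking for consecutive identical characters in 'edbcccdcbc':
  pos 0-1: 'e' vs 'd' -> different
  pos 1-2: 'd' vs 'b' -> different
  pos 2-3: 'b' vs 'c' -> different
  pos 3-4: 'c' vs 'c' -> MATCH ('cc')
  pos 4-5: 'c' vs 'c' -> MATCH ('cc')
  pos 5-6: 'c' vs 'd' -> different
  pos 6-7: 'd' vs 'c' -> different
  pos 7-8: 'c' vs 'b' -> different
  pos 8-9: 'b' vs 'c' -> different
Consecutive identical pairs: ['cc', 'cc']
Count: 2

2


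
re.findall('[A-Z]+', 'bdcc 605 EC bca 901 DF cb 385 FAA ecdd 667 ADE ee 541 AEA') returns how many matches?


Pattern '[A-Z]+' finds one or more uppercase letters.
Text: 'bdcc 605 EC bca 901 DF cb 385 FAA ecdd 667 ADE ee 541 AEA'
Scanning for matches:
  Match 1: 'EC'
  Match 2: 'DF'
  Match 3: 'FAA'
  Match 4: 'ADE'
  Match 5: 'AEA'
Total matches: 5

5


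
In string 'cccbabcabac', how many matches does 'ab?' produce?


Pattern 'ab?' matches 'a' optionally followed by 'b'.
String: 'cccbabcabac'
Scanning left to right for 'a' then checking next char:
  Match 1: 'ab' (a followed by b)
  Match 2: 'ab' (a followed by b)
  Match 3: 'a' (a not followed by b)
Total matches: 3

3


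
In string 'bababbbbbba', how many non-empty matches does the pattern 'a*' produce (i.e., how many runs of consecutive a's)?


Pattern 'a*' matches zero or more a's. We want non-empty runs of consecutive a's.
String: 'bababbbbbba'
Walking through the string to find runs of a's:
  Run 1: positions 1-1 -> 'a'
  Run 2: positions 3-3 -> 'a'
  Run 3: positions 10-10 -> 'a'
Non-empty runs found: ['a', 'a', 'a']
Count: 3

3


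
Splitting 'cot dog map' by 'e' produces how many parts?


Splitting by 'e' breaks the string at each occurrence of the separator.
Text: 'cot dog map'
Parts after split:
  Part 1: 'cot dog map'
Total parts: 1

1


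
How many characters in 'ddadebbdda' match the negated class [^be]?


Negated class [^be] matches any char NOT in {b, e}
Scanning 'ddadebbdda':
  pos 0: 'd' -> MATCH
  pos 1: 'd' -> MATCH
  pos 2: 'a' -> MATCH
  pos 3: 'd' -> MATCH
  pos 4: 'e' -> no (excluded)
  pos 5: 'b' -> no (excluded)
  pos 6: 'b' -> no (excluded)
  pos 7: 'd' -> MATCH
  pos 8: 'd' -> MATCH
  pos 9: 'a' -> MATCH
Total matches: 7

7


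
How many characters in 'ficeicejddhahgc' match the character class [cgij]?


Character class [cgij] matches any of: {c, g, i, j}
Scanning string 'ficeicejddhahgc' character by character:
  pos 0: 'f' -> no
  pos 1: 'i' -> MATCH
  pos 2: 'c' -> MATCH
  pos 3: 'e' -> no
  pos 4: 'i' -> MATCH
  pos 5: 'c' -> MATCH
  pos 6: 'e' -> no
  pos 7: 'j' -> MATCH
  pos 8: 'd' -> no
  pos 9: 'd' -> no
  pos 10: 'h' -> no
  pos 11: 'a' -> no
  pos 12: 'h' -> no
  pos 13: 'g' -> MATCH
  pos 14: 'c' -> MATCH
Total matches: 7

7


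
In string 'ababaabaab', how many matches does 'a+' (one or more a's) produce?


Pattern 'a+' matches one or more consecutive a's.
String: 'ababaabaab'
Scanning for runs of a:
  Match 1: 'a' (length 1)
  Match 2: 'a' (length 1)
  Match 3: 'aa' (length 2)
  Match 4: 'aa' (length 2)
Total matches: 4

4


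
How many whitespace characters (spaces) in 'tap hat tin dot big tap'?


\s matches whitespace characters (spaces, tabs, etc.).
Text: 'tap hat tin dot big tap'
This text has 6 words separated by spaces.
Number of spaces = number of words - 1 = 6 - 1 = 5

5


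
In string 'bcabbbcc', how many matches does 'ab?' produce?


Pattern 'ab?' matches 'a' optionally followed by 'b'.
String: 'bcabbbcc'
Scanning left to right for 'a' then checking next char:
  Match 1: 'ab' (a followed by b)
Total matches: 1

1


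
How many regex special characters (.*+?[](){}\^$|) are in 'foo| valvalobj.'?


Regex special characters are: . * + ? [ ] ( ) { } \ ^ $ |
Scanning 'foo| valvalobj.':
  pos 3: '|' -> SPECIAL
  pos 14: '.' -> SPECIAL
Special chars found: ['|', '.']
Total: 2

2


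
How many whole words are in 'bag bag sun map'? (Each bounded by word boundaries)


Word boundaries (\b) mark the start/end of each word.
Text: 'bag bag sun map'
Splitting by whitespace:
  Word 1: 'bag'
  Word 2: 'bag'
  Word 3: 'sun'
  Word 4: 'map'
Total whole words: 4

4


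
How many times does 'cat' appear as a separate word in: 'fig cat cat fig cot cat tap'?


Scanning each word for exact match 'cat':
  Word 1: 'fig' -> no
  Word 2: 'cat' -> MATCH
  Word 3: 'cat' -> MATCH
  Word 4: 'fig' -> no
  Word 5: 'cot' -> no
  Word 6: 'cat' -> MATCH
  Word 7: 'tap' -> no
Total matches: 3

3


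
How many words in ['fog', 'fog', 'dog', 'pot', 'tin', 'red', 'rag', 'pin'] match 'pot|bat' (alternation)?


Alternation 'pot|bat' matches either 'pot' or 'bat'.
Checking each word:
  'fog' -> no
  'fog' -> no
  'dog' -> no
  'pot' -> MATCH
  'tin' -> no
  'red' -> no
  'rag' -> no
  'pin' -> no
Matches: ['pot']
Count: 1

1


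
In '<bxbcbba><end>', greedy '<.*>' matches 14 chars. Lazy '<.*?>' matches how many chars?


Greedy '<.*>' tries to match as MUCH as possible.
Lazy '<.*?>' tries to match as LITTLE as possible.

String: '<bxbcbba><end>'
Greedy '<.*>' starts at first '<' and extends to the LAST '>': '<bxbcbba><end>' (14 chars)
Lazy '<.*?>' starts at first '<' and stops at the FIRST '>': '<bxbcbba>' (9 chars)

9


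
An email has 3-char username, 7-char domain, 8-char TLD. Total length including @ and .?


An email address has format: username@domain.tld
Username length: 3
'@' character: 1
Domain length: 7
'.' character: 1
TLD length: 8
Total = 3 + 1 + 7 + 1 + 8 = 20

20


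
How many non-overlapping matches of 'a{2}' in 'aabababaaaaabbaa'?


Pattern 'a{2}' matches exactly 2 consecutive a's (greedy, non-overlapping).
String: 'aabababaaaaabbaa'
Scanning for runs of a's:
  Run at pos 0: 'aa' (length 2) -> 1 match(es)
  Run at pos 3: 'a' (length 1) -> 0 match(es)
  Run at pos 5: 'a' (length 1) -> 0 match(es)
  Run at pos 7: 'aaaaa' (length 5) -> 2 match(es)
  Run at pos 14: 'aa' (length 2) -> 1 match(es)
Matches found: ['aa', 'aa', 'aa', 'aa']
Total: 4

4


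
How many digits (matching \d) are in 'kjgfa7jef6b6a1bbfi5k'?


\d matches any digit 0-9.
Scanning 'kjgfa7jef6b6a1bbfi5k':
  pos 5: '7' -> DIGIT
  pos 9: '6' -> DIGIT
  pos 11: '6' -> DIGIT
  pos 13: '1' -> DIGIT
  pos 18: '5' -> DIGIT
Digits found: ['7', '6', '6', '1', '5']
Total: 5

5


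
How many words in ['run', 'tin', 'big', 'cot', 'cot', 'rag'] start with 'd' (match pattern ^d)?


Pattern ^d anchors to start of word. Check which words begin with 'd':
  'run' -> no
  'tin' -> no
  'big' -> no
  'cot' -> no
  'cot' -> no
  'rag' -> no
Matching words: []
Count: 0

0


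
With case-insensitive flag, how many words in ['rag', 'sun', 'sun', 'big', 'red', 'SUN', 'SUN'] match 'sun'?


Case-insensitive matching: compare each word's lowercase form to 'sun'.
  'rag' -> lower='rag' -> no
  'sun' -> lower='sun' -> MATCH
  'sun' -> lower='sun' -> MATCH
  'big' -> lower='big' -> no
  'red' -> lower='red' -> no
  'SUN' -> lower='sun' -> MATCH
  'SUN' -> lower='sun' -> MATCH
Matches: ['sun', 'sun', 'SUN', 'SUN']
Count: 4

4


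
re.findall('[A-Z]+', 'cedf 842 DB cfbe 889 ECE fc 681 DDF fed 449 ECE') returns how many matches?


Pattern '[A-Z]+' finds one or more uppercase letters.
Text: 'cedf 842 DB cfbe 889 ECE fc 681 DDF fed 449 ECE'
Scanning for matches:
  Match 1: 'DB'
  Match 2: 'ECE'
  Match 3: 'DDF'
  Match 4: 'ECE'
Total matches: 4

4


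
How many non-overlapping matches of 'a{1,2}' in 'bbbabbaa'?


Pattern 'a{1,2}' matches between 1 and 2 consecutive a's (greedy).
String: 'bbbabbaa'
Finding runs of a's and applying greedy matching:
  Run at pos 3: 'a' (length 1)
  Run at pos 6: 'aa' (length 2)
Matches: ['a', 'aa']
Count: 2

2


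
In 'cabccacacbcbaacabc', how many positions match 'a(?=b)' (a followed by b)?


Lookahead 'a(?=b)' matches 'a' only when followed by 'b'.
String: 'cabccacacbcbaacabc'
Checking each position where char is 'a':
  pos 1: 'a' -> MATCH (next='b')
  pos 5: 'a' -> no (next='c')
  pos 7: 'a' -> no (next='c')
  pos 12: 'a' -> no (next='a')
  pos 13: 'a' -> no (next='c')
  pos 15: 'a' -> MATCH (next='b')
Matching positions: [1, 15]
Count: 2

2


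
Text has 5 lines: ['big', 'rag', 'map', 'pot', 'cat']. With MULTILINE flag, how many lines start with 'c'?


With MULTILINE flag, ^ matches the start of each line.
Lines: ['big', 'rag', 'map', 'pot', 'cat']
Checking which lines start with 'c':
  Line 1: 'big' -> no
  Line 2: 'rag' -> no
  Line 3: 'map' -> no
  Line 4: 'pot' -> no
  Line 5: 'cat' -> MATCH
Matching lines: ['cat']
Count: 1

1


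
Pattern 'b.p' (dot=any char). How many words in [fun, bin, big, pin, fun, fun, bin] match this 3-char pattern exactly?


Pattern 'b.p' means: starts with 'b', any single char, ends with 'p'.
Checking each word (must be exactly 3 chars):
  'fun' (len=3): no
  'bin' (len=3): no
  'big' (len=3): no
  'pin' (len=3): no
  'fun' (len=3): no
  'fun' (len=3): no
  'bin' (len=3): no
Matching words: []
Total: 0

0


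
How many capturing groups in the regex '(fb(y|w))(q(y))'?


To count capturing groups, count each '(' that starts a group.
Pattern: '(fb(y|w))(q(y))'
Walking through the pattern:
  Position 0: '(' -> group #1
  Position 3: '(' -> group #2
  Position 9: '(' -> group #3
  Position 11: '(' -> group #4
Total capturing groups: 4

4


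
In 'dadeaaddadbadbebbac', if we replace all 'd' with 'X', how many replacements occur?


re.sub('d', 'X', text) replaces every occurrence of 'd' with 'X'.
Text: 'dadeaaddadbadbebbac'
Scanning for 'd':
  pos 0: 'd' -> replacement #1
  pos 2: 'd' -> replacement #2
  pos 6: 'd' -> replacement #3
  pos 7: 'd' -> replacement #4
  pos 9: 'd' -> replacement #5
  pos 12: 'd' -> replacement #6
Total replacements: 6

6


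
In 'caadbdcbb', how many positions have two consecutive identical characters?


Looking for consecutive identical characters in 'caadbdcbb':
  pos 0-1: 'c' vs 'a' -> different
  pos 1-2: 'a' vs 'a' -> MATCH ('aa')
  pos 2-3: 'a' vs 'd' -> different
  pos 3-4: 'd' vs 'b' -> different
  pos 4-5: 'b' vs 'd' -> different
  pos 5-6: 'd' vs 'c' -> different
  pos 6-7: 'c' vs 'b' -> different
  pos 7-8: 'b' vs 'b' -> MATCH ('bb')
Consecutive identical pairs: ['aa', 'bb']
Count: 2

2


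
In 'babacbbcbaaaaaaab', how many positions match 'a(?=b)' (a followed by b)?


Lookahead 'a(?=b)' matches 'a' only when followed by 'b'.
String: 'babacbbcbaaaaaaab'
Checking each position where char is 'a':
  pos 1: 'a' -> MATCH (next='b')
  pos 3: 'a' -> no (next='c')
  pos 9: 'a' -> no (next='a')
  pos 10: 'a' -> no (next='a')
  pos 11: 'a' -> no (next='a')
  pos 12: 'a' -> no (next='a')
  pos 13: 'a' -> no (next='a')
  pos 14: 'a' -> no (next='a')
  pos 15: 'a' -> MATCH (next='b')
Matching positions: [1, 15]
Count: 2

2


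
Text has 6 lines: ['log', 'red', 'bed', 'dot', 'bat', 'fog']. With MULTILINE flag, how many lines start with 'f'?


With MULTILINE flag, ^ matches the start of each line.
Lines: ['log', 'red', 'bed', 'dot', 'bat', 'fog']
Checking which lines start with 'f':
  Line 1: 'log' -> no
  Line 2: 'red' -> no
  Line 3: 'bed' -> no
  Line 4: 'dot' -> no
  Line 5: 'bat' -> no
  Line 6: 'fog' -> MATCH
Matching lines: ['fog']
Count: 1

1


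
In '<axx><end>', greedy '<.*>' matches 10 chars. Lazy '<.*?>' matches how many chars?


Greedy '<.*>' tries to match as MUCH as possible.
Lazy '<.*?>' tries to match as LITTLE as possible.

String: '<axx><end>'
Greedy '<.*>' starts at first '<' and extends to the LAST '>': '<axx><end>' (10 chars)
Lazy '<.*?>' starts at first '<' and stops at the FIRST '>': '<axx>' (5 chars)

5


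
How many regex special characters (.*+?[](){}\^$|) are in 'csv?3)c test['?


Regex special characters are: . * + ? [ ] ( ) { } \ ^ $ |
Scanning 'csv?3)c test[':
  pos 3: '?' -> SPECIAL
  pos 5: ')' -> SPECIAL
  pos 12: '[' -> SPECIAL
Special chars found: ['?', ')', '[']
Total: 3

3


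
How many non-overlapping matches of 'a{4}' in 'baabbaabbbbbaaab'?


Pattern 'a{4}' matches exactly 4 consecutive a's (greedy, non-overlapping).
String: 'baabbaabbbbbaaab'
Scanning for runs of a's:
  Run at pos 1: 'aa' (length 2) -> 0 match(es)
  Run at pos 5: 'aa' (length 2) -> 0 match(es)
  Run at pos 12: 'aaa' (length 3) -> 0 match(es)
Matches found: []
Total: 0

0


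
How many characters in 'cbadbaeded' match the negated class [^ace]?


Negated class [^ace] matches any char NOT in {a, c, e}
Scanning 'cbadbaeded':
  pos 0: 'c' -> no (excluded)
  pos 1: 'b' -> MATCH
  pos 2: 'a' -> no (excluded)
  pos 3: 'd' -> MATCH
  pos 4: 'b' -> MATCH
  pos 5: 'a' -> no (excluded)
  pos 6: 'e' -> no (excluded)
  pos 7: 'd' -> MATCH
  pos 8: 'e' -> no (excluded)
  pos 9: 'd' -> MATCH
Total matches: 5

5


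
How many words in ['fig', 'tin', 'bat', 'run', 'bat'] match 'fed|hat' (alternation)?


Alternation 'fed|hat' matches either 'fed' or 'hat'.
Checking each word:
  'fig' -> no
  'tin' -> no
  'bat' -> no
  'run' -> no
  'bat' -> no
Matches: []
Count: 0

0


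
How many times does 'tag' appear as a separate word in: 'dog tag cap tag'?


Scanning each word for exact match 'tag':
  Word 1: 'dog' -> no
  Word 2: 'tag' -> MATCH
  Word 3: 'cap' -> no
  Word 4: 'tag' -> MATCH
Total matches: 2

2


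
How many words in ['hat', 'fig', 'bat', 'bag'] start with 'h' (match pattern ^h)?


Pattern ^h anchors to start of word. Check which words begin with 'h':
  'hat' -> MATCH (starts with 'h')
  'fig' -> no
  'bat' -> no
  'bag' -> no
Matching words: ['hat']
Count: 1

1


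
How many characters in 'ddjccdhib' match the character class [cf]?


Character class [cf] matches any of: {c, f}
Scanning string 'ddjccdhib' character by character:
  pos 0: 'd' -> no
  pos 1: 'd' -> no
  pos 2: 'j' -> no
  pos 3: 'c' -> MATCH
  pos 4: 'c' -> MATCH
  pos 5: 'd' -> no
  pos 6: 'h' -> no
  pos 7: 'i' -> no
  pos 8: 'b' -> no
Total matches: 2

2


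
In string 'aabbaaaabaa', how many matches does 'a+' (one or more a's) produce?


Pattern 'a+' matches one or more consecutive a's.
String: 'aabbaaaabaa'
Scanning for runs of a:
  Match 1: 'aa' (length 2)
  Match 2: 'aaaa' (length 4)
  Match 3: 'aa' (length 2)
Total matches: 3

3


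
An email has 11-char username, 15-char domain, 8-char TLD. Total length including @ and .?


An email address has format: username@domain.tld
Username length: 11
'@' character: 1
Domain length: 15
'.' character: 1
TLD length: 8
Total = 11 + 1 + 15 + 1 + 8 = 36

36


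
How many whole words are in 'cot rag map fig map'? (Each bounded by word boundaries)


Word boundaries (\b) mark the start/end of each word.
Text: 'cot rag map fig map'
Splitting by whitespace:
  Word 1: 'cot'
  Word 2: 'rag'
  Word 3: 'map'
  Word 4: 'fig'
  Word 5: 'map'
Total whole words: 5

5


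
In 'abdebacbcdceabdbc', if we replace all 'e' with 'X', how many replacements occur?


re.sub('e', 'X', text) replaces every occurrence of 'e' with 'X'.
Text: 'abdebacbcdceabdbc'
Scanning for 'e':
  pos 3: 'e' -> replacement #1
  pos 11: 'e' -> replacement #2
Total replacements: 2

2


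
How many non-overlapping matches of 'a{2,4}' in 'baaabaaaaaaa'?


Pattern 'a{2,4}' matches between 2 and 4 consecutive a's (greedy).
String: 'baaabaaaaaaa'
Finding runs of a's and applying greedy matching:
  Run at pos 1: 'aaa' (length 3)
  Run at pos 5: 'aaaaaaa' (length 7)
Matches: ['aaa', 'aaaa', 'aaa']
Count: 3

3


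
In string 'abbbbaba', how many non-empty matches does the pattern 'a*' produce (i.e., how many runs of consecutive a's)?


Pattern 'a*' matches zero or more a's. We want non-empty runs of consecutive a's.
String: 'abbbbaba'
Walking through the string to find runs of a's:
  Run 1: positions 0-0 -> 'a'
  Run 2: positions 5-5 -> 'a'
  Run 3: positions 7-7 -> 'a'
Non-empty runs found: ['a', 'a', 'a']
Count: 3

3


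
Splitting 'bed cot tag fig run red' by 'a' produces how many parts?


Splitting by 'a' breaks the string at each occurrence of the separator.
Text: 'bed cot tag fig run red'
Parts after split:
  Part 1: 'bed cot t'
  Part 2: 'g fig run red'
Total parts: 2

2


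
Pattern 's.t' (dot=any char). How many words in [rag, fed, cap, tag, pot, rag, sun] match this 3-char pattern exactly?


Pattern 's.t' means: starts with 's', any single char, ends with 't'.
Checking each word (must be exactly 3 chars):
  'rag' (len=3): no
  'fed' (len=3): no
  'cap' (len=3): no
  'tag' (len=3): no
  'pot' (len=3): no
  'rag' (len=3): no
  'sun' (len=3): no
Matching words: []
Total: 0

0


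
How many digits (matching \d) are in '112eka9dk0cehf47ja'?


\d matches any digit 0-9.
Scanning '112eka9dk0cehf47ja':
  pos 0: '1' -> DIGIT
  pos 1: '1' -> DIGIT
  pos 2: '2' -> DIGIT
  pos 6: '9' -> DIGIT
  pos 9: '0' -> DIGIT
  pos 14: '4' -> DIGIT
  pos 15: '7' -> DIGIT
Digits found: ['1', '1', '2', '9', '0', '4', '7']
Total: 7

7


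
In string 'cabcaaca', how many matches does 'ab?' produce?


Pattern 'ab?' matches 'a' optionally followed by 'b'.
String: 'cabcaaca'
Scanning left to right for 'a' then checking next char:
  Match 1: 'ab' (a followed by b)
  Match 2: 'a' (a not followed by b)
  Match 3: 'a' (a not followed by b)
  Match 4: 'a' (a not followed by b)
Total matches: 4

4


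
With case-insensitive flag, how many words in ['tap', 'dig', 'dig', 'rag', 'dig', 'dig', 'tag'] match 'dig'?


Case-insensitive matching: compare each word's lowercase form to 'dig'.
  'tap' -> lower='tap' -> no
  'dig' -> lower='dig' -> MATCH
  'dig' -> lower='dig' -> MATCH
  'rag' -> lower='rag' -> no
  'dig' -> lower='dig' -> MATCH
  'dig' -> lower='dig' -> MATCH
  'tag' -> lower='tag' -> no
Matches: ['dig', 'dig', 'dig', 'dig']
Count: 4

4


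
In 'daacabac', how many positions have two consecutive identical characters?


Looking for consecutive identical characters in 'daacabac':
  pos 0-1: 'd' vs 'a' -> different
  pos 1-2: 'a' vs 'a' -> MATCH ('aa')
  pos 2-3: 'a' vs 'c' -> different
  pos 3-4: 'c' vs 'a' -> different
  pos 4-5: 'a' vs 'b' -> different
  pos 5-6: 'b' vs 'a' -> different
  pos 6-7: 'a' vs 'c' -> different
Consecutive identical pairs: ['aa']
Count: 1

1


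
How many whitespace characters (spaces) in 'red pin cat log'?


\s matches whitespace characters (spaces, tabs, etc.).
Text: 'red pin cat log'
This text has 4 words separated by spaces.
Number of spaces = number of words - 1 = 4 - 1 = 3

3


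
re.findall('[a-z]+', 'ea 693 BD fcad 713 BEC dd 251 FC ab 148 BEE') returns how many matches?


Pattern '[a-z]+' finds one or more lowercase letters.
Text: 'ea 693 BD fcad 713 BEC dd 251 FC ab 148 BEE'
Scanning for matches:
  Match 1: 'ea'
  Match 2: 'fcad'
  Match 3: 'dd'
  Match 4: 'ab'
Total matches: 4

4


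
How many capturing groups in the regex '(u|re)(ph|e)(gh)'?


To count capturing groups, count each '(' that starts a group.
Pattern: '(u|re)(ph|e)(gh)'
Walking through the pattern:
  Position 0: '(' -> group #1
  Position 6: '(' -> group #2
  Position 12: '(' -> group #3
Total capturing groups: 3

3


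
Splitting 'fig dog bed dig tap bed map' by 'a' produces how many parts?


Splitting by 'a' breaks the string at each occurrence of the separator.
Text: 'fig dog bed dig tap bed map'
Parts after split:
  Part 1: 'fig dog bed dig t'
  Part 2: 'p bed m'
  Part 3: 'p'
Total parts: 3

3


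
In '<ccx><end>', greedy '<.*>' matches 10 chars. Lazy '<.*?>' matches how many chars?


Greedy '<.*>' tries to match as MUCH as possible.
Lazy '<.*?>' tries to match as LITTLE as possible.

String: '<ccx><end>'
Greedy '<.*>' starts at first '<' and extends to the LAST '>': '<ccx><end>' (10 chars)
Lazy '<.*?>' starts at first '<' and stops at the FIRST '>': '<ccx>' (5 chars)

5


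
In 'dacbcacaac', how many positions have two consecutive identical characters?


Looking for consecutive identical characters in 'dacbcacaac':
  pos 0-1: 'd' vs 'a' -> different
  pos 1-2: 'a' vs 'c' -> different
  pos 2-3: 'c' vs 'b' -> different
  pos 3-4: 'b' vs 'c' -> different
  pos 4-5: 'c' vs 'a' -> different
  pos 5-6: 'a' vs 'c' -> different
  pos 6-7: 'c' vs 'a' -> different
  pos 7-8: 'a' vs 'a' -> MATCH ('aa')
  pos 8-9: 'a' vs 'c' -> different
Consecutive identical pairs: ['aa']
Count: 1

1


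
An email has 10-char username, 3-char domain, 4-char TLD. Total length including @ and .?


An email address has format: username@domain.tld
Username length: 10
'@' character: 1
Domain length: 3
'.' character: 1
TLD length: 4
Total = 10 + 1 + 3 + 1 + 4 = 19

19


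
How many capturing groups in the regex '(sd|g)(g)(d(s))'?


To count capturing groups, count each '(' that starts a group.
Pattern: '(sd|g)(g)(d(s))'
Walking through the pattern:
  Position 0: '(' -> group #1
  Position 6: '(' -> group #2
  Position 9: '(' -> group #3
  Position 11: '(' -> group #4
Total capturing groups: 4

4


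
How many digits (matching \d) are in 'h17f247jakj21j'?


\d matches any digit 0-9.
Scanning 'h17f247jakj21j':
  pos 1: '1' -> DIGIT
  pos 2: '7' -> DIGIT
  pos 4: '2' -> DIGIT
  pos 5: '4' -> DIGIT
  pos 6: '7' -> DIGIT
  pos 11: '2' -> DIGIT
  pos 12: '1' -> DIGIT
Digits found: ['1', '7', '2', '4', '7', '2', '1']
Total: 7

7


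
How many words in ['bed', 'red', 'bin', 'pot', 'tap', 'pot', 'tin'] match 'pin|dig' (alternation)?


Alternation 'pin|dig' matches either 'pin' or 'dig'.
Checking each word:
  'bed' -> no
  'red' -> no
  'bin' -> no
  'pot' -> no
  'tap' -> no
  'pot' -> no
  'tin' -> no
Matches: []
Count: 0

0


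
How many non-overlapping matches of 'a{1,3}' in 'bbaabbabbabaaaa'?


Pattern 'a{1,3}' matches between 1 and 3 consecutive a's (greedy).
String: 'bbaabbabbabaaaa'
Finding runs of a's and applying greedy matching:
  Run at pos 2: 'aa' (length 2)
  Run at pos 6: 'a' (length 1)
  Run at pos 9: 'a' (length 1)
  Run at pos 11: 'aaaa' (length 4)
Matches: ['aa', 'a', 'a', 'aaa', 'a']
Count: 5

5


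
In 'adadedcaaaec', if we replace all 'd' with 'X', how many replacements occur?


re.sub('d', 'X', text) replaces every occurrence of 'd' with 'X'.
Text: 'adadedcaaaec'
Scanning for 'd':
  pos 1: 'd' -> replacement #1
  pos 3: 'd' -> replacement #2
  pos 5: 'd' -> replacement #3
Total replacements: 3

3


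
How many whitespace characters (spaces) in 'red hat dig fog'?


\s matches whitespace characters (spaces, tabs, etc.).
Text: 'red hat dig fog'
This text has 4 words separated by spaces.
Number of spaces = number of words - 1 = 4 - 1 = 3

3


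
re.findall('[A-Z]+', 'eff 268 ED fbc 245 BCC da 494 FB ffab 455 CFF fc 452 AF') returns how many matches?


Pattern '[A-Z]+' finds one or more uppercase letters.
Text: 'eff 268 ED fbc 245 BCC da 494 FB ffab 455 CFF fc 452 AF'
Scanning for matches:
  Match 1: 'ED'
  Match 2: 'BCC'
  Match 3: 'FB'
  Match 4: 'CFF'
  Match 5: 'AF'
Total matches: 5

5


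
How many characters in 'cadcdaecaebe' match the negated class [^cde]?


Negated class [^cde] matches any char NOT in {c, d, e}
Scanning 'cadcdaecaebe':
  pos 0: 'c' -> no (excluded)
  pos 1: 'a' -> MATCH
  pos 2: 'd' -> no (excluded)
  pos 3: 'c' -> no (excluded)
  pos 4: 'd' -> no (excluded)
  pos 5: 'a' -> MATCH
  pos 6: 'e' -> no (excluded)
  pos 7: 'c' -> no (excluded)
  pos 8: 'a' -> MATCH
  pos 9: 'e' -> no (excluded)
  pos 10: 'b' -> MATCH
  pos 11: 'e' -> no (excluded)
Total matches: 4

4


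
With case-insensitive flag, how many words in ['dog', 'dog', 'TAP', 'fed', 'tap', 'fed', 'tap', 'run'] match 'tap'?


Case-insensitive matching: compare each word's lowercase form to 'tap'.
  'dog' -> lower='dog' -> no
  'dog' -> lower='dog' -> no
  'TAP' -> lower='tap' -> MATCH
  'fed' -> lower='fed' -> no
  'tap' -> lower='tap' -> MATCH
  'fed' -> lower='fed' -> no
  'tap' -> lower='tap' -> MATCH
  'run' -> lower='run' -> no
Matches: ['TAP', 'tap', 'tap']
Count: 3

3


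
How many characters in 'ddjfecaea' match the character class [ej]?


Character class [ej] matches any of: {e, j}
Scanning string 'ddjfecaea' character by character:
  pos 0: 'd' -> no
  pos 1: 'd' -> no
  pos 2: 'j' -> MATCH
  pos 3: 'f' -> no
  pos 4: 'e' -> MATCH
  pos 5: 'c' -> no
  pos 6: 'a' -> no
  pos 7: 'e' -> MATCH
  pos 8: 'a' -> no
Total matches: 3

3


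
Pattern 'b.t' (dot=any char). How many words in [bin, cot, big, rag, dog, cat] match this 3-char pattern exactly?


Pattern 'b.t' means: starts with 'b', any single char, ends with 't'.
Checking each word (must be exactly 3 chars):
  'bin' (len=3): no
  'cot' (len=3): no
  'big' (len=3): no
  'rag' (len=3): no
  'dog' (len=3): no
  'cat' (len=3): no
Matching words: []
Total: 0

0


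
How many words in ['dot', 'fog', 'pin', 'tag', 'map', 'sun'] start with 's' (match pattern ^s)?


Pattern ^s anchors to start of word. Check which words begin with 's':
  'dot' -> no
  'fog' -> no
  'pin' -> no
  'tag' -> no
  'map' -> no
  'sun' -> MATCH (starts with 's')
Matching words: ['sun']
Count: 1

1


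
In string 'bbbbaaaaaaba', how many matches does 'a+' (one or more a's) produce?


Pattern 'a+' matches one or more consecutive a's.
String: 'bbbbaaaaaaba'
Scanning for runs of a:
  Match 1: 'aaaaaa' (length 6)
  Match 2: 'a' (length 1)
Total matches: 2

2


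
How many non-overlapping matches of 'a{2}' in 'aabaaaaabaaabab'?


Pattern 'a{2}' matches exactly 2 consecutive a's (greedy, non-overlapping).
String: 'aabaaaaabaaabab'
Scanning for runs of a's:
  Run at pos 0: 'aa' (length 2) -> 1 match(es)
  Run at pos 3: 'aaaaa' (length 5) -> 2 match(es)
  Run at pos 9: 'aaa' (length 3) -> 1 match(es)
  Run at pos 13: 'a' (length 1) -> 0 match(es)
Matches found: ['aa', 'aa', 'aa', 'aa']
Total: 4

4


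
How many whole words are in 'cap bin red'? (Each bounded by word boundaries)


Word boundaries (\b) mark the start/end of each word.
Text: 'cap bin red'
Splitting by whitespace:
  Word 1: 'cap'
  Word 2: 'bin'
  Word 3: 'red'
Total whole words: 3

3


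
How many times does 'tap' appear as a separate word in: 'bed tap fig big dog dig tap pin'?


Scanning each word for exact match 'tap':
  Word 1: 'bed' -> no
  Word 2: 'tap' -> MATCH
  Word 3: 'fig' -> no
  Word 4: 'big' -> no
  Word 5: 'dog' -> no
  Word 6: 'dig' -> no
  Word 7: 'tap' -> MATCH
  Word 8: 'pin' -> no
Total matches: 2

2


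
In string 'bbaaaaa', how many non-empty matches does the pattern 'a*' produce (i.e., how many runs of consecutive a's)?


Pattern 'a*' matches zero or more a's. We want non-empty runs of consecutive a's.
String: 'bbaaaaa'
Walking through the string to find runs of a's:
  Run 1: positions 2-6 -> 'aaaaa'
Non-empty runs found: ['aaaaa']
Count: 1

1


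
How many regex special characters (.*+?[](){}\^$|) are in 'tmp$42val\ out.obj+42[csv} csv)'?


Regex special characters are: . * + ? [ ] ( ) { } \ ^ $ |
Scanning 'tmp$42val\ out.obj+42[csv} csv)':
  pos 3: '$' -> SPECIAL
  pos 9: '\' -> SPECIAL
  pos 14: '.' -> SPECIAL
  pos 18: '+' -> SPECIAL
  pos 21: '[' -> SPECIAL
  pos 25: '}' -> SPECIAL
  pos 30: ')' -> SPECIAL
Special chars found: ['$', '\\', '.', '+', '[', '}', ')']
Total: 7

7


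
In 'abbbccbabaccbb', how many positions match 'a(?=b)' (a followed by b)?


Lookahead 'a(?=b)' matches 'a' only when followed by 'b'.
String: 'abbbccbabaccbb'
Checking each position where char is 'a':
  pos 0: 'a' -> MATCH (next='b')
  pos 7: 'a' -> MATCH (next='b')
  pos 9: 'a' -> no (next='c')
Matching positions: [0, 7]
Count: 2

2


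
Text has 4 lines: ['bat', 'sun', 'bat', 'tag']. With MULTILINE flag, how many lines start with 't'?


With MULTILINE flag, ^ matches the start of each line.
Lines: ['bat', 'sun', 'bat', 'tag']
Checking which lines start with 't':
  Line 1: 'bat' -> no
  Line 2: 'sun' -> no
  Line 3: 'bat' -> no
  Line 4: 'tag' -> MATCH
Matching lines: ['tag']
Count: 1

1


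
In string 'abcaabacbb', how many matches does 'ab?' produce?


Pattern 'ab?' matches 'a' optionally followed by 'b'.
String: 'abcaabacbb'
Scanning left to right for 'a' then checking next char:
  Match 1: 'ab' (a followed by b)
  Match 2: 'a' (a not followed by b)
  Match 3: 'ab' (a followed by b)
  Match 4: 'a' (a not followed by b)
Total matches: 4

4


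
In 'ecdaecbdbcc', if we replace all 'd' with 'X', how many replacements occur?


re.sub('d', 'X', text) replaces every occurrence of 'd' with 'X'.
Text: 'ecdaecbdbcc'
Scanning for 'd':
  pos 2: 'd' -> replacement #1
  pos 7: 'd' -> replacement #2
Total replacements: 2

2


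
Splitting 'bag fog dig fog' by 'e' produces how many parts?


Splitting by 'e' breaks the string at each occurrence of the separator.
Text: 'bag fog dig fog'
Parts after split:
  Part 1: 'bag fog dig fog'
Total parts: 1

1


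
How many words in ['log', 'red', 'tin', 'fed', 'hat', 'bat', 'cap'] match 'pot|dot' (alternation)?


Alternation 'pot|dot' matches either 'pot' or 'dot'.
Checking each word:
  'log' -> no
  'red' -> no
  'tin' -> no
  'fed' -> no
  'hat' -> no
  'bat' -> no
  'cap' -> no
Matches: []
Count: 0

0


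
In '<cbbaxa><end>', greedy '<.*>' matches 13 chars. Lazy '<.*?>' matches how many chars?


Greedy '<.*>' tries to match as MUCH as possible.
Lazy '<.*?>' tries to match as LITTLE as possible.

String: '<cbbaxa><end>'
Greedy '<.*>' starts at first '<' and extends to the LAST '>': '<cbbaxa><end>' (13 chars)
Lazy '<.*?>' starts at first '<' and stops at the FIRST '>': '<cbbaxa>' (8 chars)

8


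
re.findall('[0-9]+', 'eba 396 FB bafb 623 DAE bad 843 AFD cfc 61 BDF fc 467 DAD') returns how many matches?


Pattern '[0-9]+' finds one or more digits.
Text: 'eba 396 FB bafb 623 DAE bad 843 AFD cfc 61 BDF fc 467 DAD'
Scanning for matches:
  Match 1: '396'
  Match 2: '623'
  Match 3: '843'
  Match 4: '61'
  Match 5: '467'
Total matches: 5

5


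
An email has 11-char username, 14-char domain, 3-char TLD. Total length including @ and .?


An email address has format: username@domain.tld
Username length: 11
'@' character: 1
Domain length: 14
'.' character: 1
TLD length: 3
Total = 11 + 1 + 14 + 1 + 3 = 30

30


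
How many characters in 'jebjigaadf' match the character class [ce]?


Character class [ce] matches any of: {c, e}
Scanning string 'jebjigaadf' character by character:
  pos 0: 'j' -> no
  pos 1: 'e' -> MATCH
  pos 2: 'b' -> no
  pos 3: 'j' -> no
  pos 4: 'i' -> no
  pos 5: 'g' -> no
  pos 6: 'a' -> no
  pos 7: 'a' -> no
  pos 8: 'd' -> no
  pos 9: 'f' -> no
Total matches: 1

1


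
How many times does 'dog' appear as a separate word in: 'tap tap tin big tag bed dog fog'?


Scanning each word for exact match 'dog':
  Word 1: 'tap' -> no
  Word 2: 'tap' -> no
  Word 3: 'tin' -> no
  Word 4: 'big' -> no
  Word 5: 'tag' -> no
  Word 6: 'bed' -> no
  Word 7: 'dog' -> MATCH
  Word 8: 'fog' -> no
Total matches: 1

1


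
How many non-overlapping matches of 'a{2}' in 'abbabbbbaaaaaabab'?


Pattern 'a{2}' matches exactly 2 consecutive a's (greedy, non-overlapping).
String: 'abbabbbbaaaaaabab'
Scanning for runs of a's:
  Run at pos 0: 'a' (length 1) -> 0 match(es)
  Run at pos 3: 'a' (length 1) -> 0 match(es)
  Run at pos 8: 'aaaaaa' (length 6) -> 3 match(es)
  Run at pos 15: 'a' (length 1) -> 0 match(es)
Matches found: ['aa', 'aa', 'aa']
Total: 3

3


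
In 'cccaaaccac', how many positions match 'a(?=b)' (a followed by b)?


Lookahead 'a(?=b)' matches 'a' only when followed by 'b'.
String: 'cccaaaccac'
Checking each position where char is 'a':
  pos 3: 'a' -> no (next='a')
  pos 4: 'a' -> no (next='a')
  pos 5: 'a' -> no (next='c')
  pos 8: 'a' -> no (next='c')
Matching positions: []
Count: 0

0
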